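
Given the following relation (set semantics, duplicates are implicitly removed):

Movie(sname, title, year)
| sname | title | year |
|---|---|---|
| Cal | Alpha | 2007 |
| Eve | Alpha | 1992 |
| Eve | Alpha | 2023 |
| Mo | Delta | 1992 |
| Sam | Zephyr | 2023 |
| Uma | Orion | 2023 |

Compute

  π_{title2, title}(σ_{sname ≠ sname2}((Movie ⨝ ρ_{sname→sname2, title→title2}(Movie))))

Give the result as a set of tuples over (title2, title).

{(Alpha, Delta), (Alpha, Orion), (Alpha, Zephyr), (Delta, Alpha), (Orion, Alpha), (Orion, Zephyr), (Zephyr, Alpha), (Zephyr, Orion)}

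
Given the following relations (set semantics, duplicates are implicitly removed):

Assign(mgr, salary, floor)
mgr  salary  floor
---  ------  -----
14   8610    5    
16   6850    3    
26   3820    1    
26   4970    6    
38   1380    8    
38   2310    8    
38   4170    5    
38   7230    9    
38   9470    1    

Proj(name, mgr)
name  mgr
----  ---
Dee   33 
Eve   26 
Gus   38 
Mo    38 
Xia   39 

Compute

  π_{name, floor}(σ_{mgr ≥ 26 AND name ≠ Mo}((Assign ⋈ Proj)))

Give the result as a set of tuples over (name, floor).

{(Eve, 1), (Eve, 6), (Gus, 1), (Gus, 5), (Gus, 8), (Gus, 9)}

Joining Assign and Proj on mgr yields {(26, 3820, 1, Eve), (26, 4970, 6, Eve), (38, 1380, 8, Gus), (38, 1380, 8, Mo), (38, 2310, 8, Gus), (38, 2310, 8, Mo), (38, 4170, 5, Gus), (38, 4170, 5, Mo), (38, 7230, 9, Gus), (38, 7230, 9, Mo), (38, 9470, 1, Gus), (38, 9470, 1, Mo)}.
Filtering on mgr ≥ 26 AND name ≠ Mo leaves {(26, 3820, 1, Eve), (26, 4970, 6, Eve), (38, 1380, 8, Gus), (38, 2310, 8, Gus), (38, 4170, 5, Gus), (38, 7230, 9, Gus), (38, 9470, 1, Gus)}.
π_{name, floor} gives {(Eve, 1), (Eve, 6), (Gus, 1), (Gus, 5), (Gus, 8), (Gus, 9)} (1 duplicate(s) eliminated).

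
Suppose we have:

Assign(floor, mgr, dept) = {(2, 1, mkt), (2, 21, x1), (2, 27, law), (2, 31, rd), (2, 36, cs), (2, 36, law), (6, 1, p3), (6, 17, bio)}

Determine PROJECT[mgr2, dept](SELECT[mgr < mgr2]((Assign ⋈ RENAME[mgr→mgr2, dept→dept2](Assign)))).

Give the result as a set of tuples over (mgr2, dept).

ρ[mgr→mgr2, dept→dept2]: schema becomes (floor, mgr2, dept2); tuples unchanged.
Assign ⋈ RENAME[mgr→mgr2, dept→dept2](Assign) (natural join on floor): {(2, 1, mkt, 1, mkt), (2, 1, mkt, 21, x1), (2, 1, mkt, 27, law), (2, 1, mkt, 31, rd), (2, 1, mkt, 36, cs), (2, 1, mkt, 36, law), (2, 21, x1, 1, mkt), (2, 21, x1, 21, x1), (2, 21, x1, 27, law), (2, 21, x1, 31, rd), (2, 21, x1, 36, cs), (2, 21, x1, 36, law), (2, 27, law, 1, mkt), (2, 27, law, 21, x1), (2, 27, law, 27, law), (2, 27, law, 31, rd), (2, 27, law, 36, cs), (2, 27, law, 36, law), (2, 31, rd, 1, mkt), (2, 31, rd, 21, x1), (2, 31, rd, 27, law), (2, 31, rd, 31, rd), (2, 31, rd, 36, cs), (2, 31, rd, 36, law), (2, 36, cs, 1, mkt), (2, 36, cs, 21, x1), (2, 36, cs, 27, law), (2, 36, cs, 31, rd), (2, 36, cs, 36, cs), (2, 36, cs, 36, law), (2, 36, law, 1, mkt), (2, 36, law, 21, x1), (2, 36, law, 27, law), (2, 36, law, 31, rd), (2, 36, law, 36, cs), (2, 36, law, 36, law), (6, 1, p3, 1, p3), (6, 1, p3, 17, bio), (6, 17, bio, 1, p3), (6, 17, bio, 17, bio)}
σ[mgr < mgr2]: keep tuples satisfying mgr < mgr2 → {(2, 1, mkt, 21, x1), (2, 1, mkt, 27, law), (2, 1, mkt, 31, rd), (2, 1, mkt, 36, cs), (2, 1, mkt, 36, law), (2, 21, x1, 27, law), (2, 21, x1, 31, rd), (2, 21, x1, 36, cs), (2, 21, x1, 36, law), (2, 27, law, 31, rd), (2, 27, law, 36, cs), (2, 27, law, 36, law), (2, 31, rd, 36, cs), (2, 31, rd, 36, law), (6, 1, p3, 17, bio)}
π[mgr2, dept]: project onto (mgr2, dept) (4 duplicate(s) eliminated) → {(17, p3), (21, mkt), (27, mkt), (27, x1), (31, law), (31, mkt), (31, x1), (36, law), (36, mkt), (36, rd), (36, x1)}

{(17, p3), (21, mkt), (27, mkt), (27, x1), (31, law), (31, mkt), (31, x1), (36, law), (36, mkt), (36, rd), (36, x1)}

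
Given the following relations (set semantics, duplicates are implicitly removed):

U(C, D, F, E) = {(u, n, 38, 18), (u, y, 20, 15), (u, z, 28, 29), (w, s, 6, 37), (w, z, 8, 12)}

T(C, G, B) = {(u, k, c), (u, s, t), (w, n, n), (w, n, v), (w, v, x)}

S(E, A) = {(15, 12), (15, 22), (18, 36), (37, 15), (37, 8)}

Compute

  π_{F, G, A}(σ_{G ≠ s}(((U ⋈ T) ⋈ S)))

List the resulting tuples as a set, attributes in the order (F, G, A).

Natural join on C: {(u, n, 38, 18, k, c), (u, n, 38, 18, s, t), (u, y, 20, 15, k, c), (u, y, 20, 15, s, t), (u, z, 28, 29, k, c), (u, z, 28, 29, s, t), (w, s, 6, 37, n, n), (w, s, 6, 37, n, v), (w, s, 6, 37, v, x), (w, z, 8, 12, n, n), (w, z, 8, 12, n, v), (w, z, 8, 12, v, x)}
Natural join on E: {(u, n, 38, 18, k, c, 36), (u, n, 38, 18, s, t, 36), (u, y, 20, 15, k, c, 12), (u, y, 20, 15, k, c, 22), (u, y, 20, 15, s, t, 12), (u, y, 20, 15, s, t, 22), (w, s, 6, 37, n, n, 15), (w, s, 6, 37, n, n, 8), (w, s, 6, 37, n, v, 15), (w, s, 6, 37, n, v, 8), (w, s, 6, 37, v, x, 15), (w, s, 6, 37, v, x, 8)}
σ[G ≠ s]: keep tuples satisfying G ≠ s → {(u, n, 38, 18, k, c, 36), (u, y, 20, 15, k, c, 12), (u, y, 20, 15, k, c, 22), (w, s, 6, 37, n, n, 15), (w, s, 6, 37, n, n, 8), (w, s, 6, 37, n, v, 15), (w, s, 6, 37, n, v, 8), (w, s, 6, 37, v, x, 15), (w, s, 6, 37, v, x, 8)}
π[F, G, A]: project onto (F, G, A) (2 duplicate(s) eliminated) → {(20, k, 12), (20, k, 22), (38, k, 36), (6, n, 15), (6, n, 8), (6, v, 15), (6, v, 8)}

{(20, k, 12), (20, k, 22), (38, k, 36), (6, n, 15), (6, n, 8), (6, v, 15), (6, v, 8)}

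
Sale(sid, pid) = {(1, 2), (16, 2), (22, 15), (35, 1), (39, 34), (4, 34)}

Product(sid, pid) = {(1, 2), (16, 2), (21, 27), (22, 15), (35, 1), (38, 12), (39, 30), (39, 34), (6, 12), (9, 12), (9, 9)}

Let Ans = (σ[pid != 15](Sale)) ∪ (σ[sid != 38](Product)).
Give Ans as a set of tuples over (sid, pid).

{(1, 2), (16, 2), (21, 27), (22, 15), (35, 1), (39, 30), (39, 34), (4, 34), (6, 12), (9, 12), (9, 9)}

σ[pid != 15]: keep tuples satisfying pid != 15 → {(1, 2), (16, 2), (35, 1), (39, 34), (4, 34)}
σ[sid != 38]: keep tuples satisfying sid != 38 → {(1, 2), (16, 2), (21, 27), (22, 15), (35, 1), (39, 30), (39, 34), (6, 12), (9, 12), (9, 9)}
Taking the union: {(1, 2), (16, 2), (21, 27), (22, 15), (35, 1), (39, 30), (39, 34), (4, 34), (6, 12), (9, 12), (9, 9)}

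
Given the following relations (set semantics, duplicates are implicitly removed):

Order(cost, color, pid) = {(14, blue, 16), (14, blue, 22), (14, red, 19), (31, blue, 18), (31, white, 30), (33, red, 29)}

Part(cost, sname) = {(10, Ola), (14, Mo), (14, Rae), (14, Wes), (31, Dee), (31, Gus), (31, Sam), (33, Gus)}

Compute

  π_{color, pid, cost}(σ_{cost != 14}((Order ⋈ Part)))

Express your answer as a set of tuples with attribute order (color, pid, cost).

Natural join on cost: {(14, blue, 16, Mo), (14, blue, 16, Rae), (14, blue, 16, Wes), (14, blue, 22, Mo), (14, blue, 22, Rae), (14, blue, 22, Wes), (14, red, 19, Mo), (14, red, 19, Rae), (14, red, 19, Wes), (31, blue, 18, Dee), (31, blue, 18, Gus), (31, blue, 18, Sam), (31, white, 30, Dee), (31, white, 30, Gus), (31, white, 30, Sam), (33, red, 29, Gus)}
Apply σ_{cost != 14}; surviving tuples: {(31, blue, 18, Dee), (31, blue, 18, Gus), (31, blue, 18, Sam), (31, white, 30, Dee), (31, white, 30, Gus), (31, white, 30, Sam), (33, red, 29, Gus)}
Projecting to color, pid, cost (4 duplicate(s) eliminated): {(blue, 18, 31), (red, 29, 33), (white, 30, 31)}

{(blue, 18, 31), (red, 29, 33), (white, 30, 31)}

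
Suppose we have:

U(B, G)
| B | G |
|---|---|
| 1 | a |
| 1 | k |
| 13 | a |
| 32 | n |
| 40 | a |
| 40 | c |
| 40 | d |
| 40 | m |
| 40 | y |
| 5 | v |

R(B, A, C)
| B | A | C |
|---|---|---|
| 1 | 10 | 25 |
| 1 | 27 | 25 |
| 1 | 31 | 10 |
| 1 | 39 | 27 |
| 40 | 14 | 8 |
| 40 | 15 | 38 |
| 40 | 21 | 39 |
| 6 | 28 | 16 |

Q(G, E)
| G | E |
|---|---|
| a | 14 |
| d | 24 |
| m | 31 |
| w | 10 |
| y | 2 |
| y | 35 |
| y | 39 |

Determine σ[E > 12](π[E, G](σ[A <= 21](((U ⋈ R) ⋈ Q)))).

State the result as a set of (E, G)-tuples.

{(14, a), (24, d), (31, m), (35, y), (39, y)}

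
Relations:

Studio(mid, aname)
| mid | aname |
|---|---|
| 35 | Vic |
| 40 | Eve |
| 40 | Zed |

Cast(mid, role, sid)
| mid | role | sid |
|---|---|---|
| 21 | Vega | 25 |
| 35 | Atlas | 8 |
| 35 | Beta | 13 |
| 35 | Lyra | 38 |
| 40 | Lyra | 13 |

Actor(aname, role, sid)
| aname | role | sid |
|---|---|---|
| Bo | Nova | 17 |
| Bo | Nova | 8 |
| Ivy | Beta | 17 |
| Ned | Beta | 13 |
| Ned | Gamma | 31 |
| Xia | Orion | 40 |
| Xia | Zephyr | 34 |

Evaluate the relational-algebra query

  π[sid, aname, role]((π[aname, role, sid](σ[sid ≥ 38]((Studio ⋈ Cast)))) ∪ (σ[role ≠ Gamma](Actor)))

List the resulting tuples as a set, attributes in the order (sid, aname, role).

{(13, Ned, Beta), (17, Bo, Nova), (17, Ivy, Beta), (34, Xia, Zephyr), (38, Vic, Lyra), (40, Xia, Orion), (8, Bo, Nova)}

Natural join on mid: {(35, Vic, Atlas, 8), (35, Vic, Beta, 13), (35, Vic, Lyra, 38), (40, Eve, Lyra, 13), (40, Zed, Lyra, 13)}
σ[sid ≥ 38]: keep tuples satisfying sid ≥ 38 → {(35, Vic, Lyra, 38)}
Projecting to aname, role, sid: {(Vic, Lyra, 38)}
σ[role ≠ Gamma]: keep tuples satisfying role ≠ Gamma → {(Bo, Nova, 17), (Bo, Nova, 8), (Ivy, Beta, 17), (Ned, Beta, 13), (Xia, Orion, 40), (Xia, Zephyr, 34)}
Union: {(Vic, Lyra, 38)} with {(Bo, Nova, 17), (Bo, Nova, 8), (Ivy, Beta, 17), (Ned, Beta, 13), (Xia, Orion, 40), (Xia, Zephyr, 34)} → {(Bo, Nova, 17), (Bo, Nova, 8), (Ivy, Beta, 17), (Ned, Beta, 13), (Vic, Lyra, 38), (Xia, Orion, 40), (Xia, Zephyr, 34)}
Projecting to sid, aname, role: {(13, Ned, Beta), (17, Bo, Nova), (17, Ivy, Beta), (34, Xia, Zephyr), (38, Vic, Lyra), (40, Xia, Orion), (8, Bo, Nova)}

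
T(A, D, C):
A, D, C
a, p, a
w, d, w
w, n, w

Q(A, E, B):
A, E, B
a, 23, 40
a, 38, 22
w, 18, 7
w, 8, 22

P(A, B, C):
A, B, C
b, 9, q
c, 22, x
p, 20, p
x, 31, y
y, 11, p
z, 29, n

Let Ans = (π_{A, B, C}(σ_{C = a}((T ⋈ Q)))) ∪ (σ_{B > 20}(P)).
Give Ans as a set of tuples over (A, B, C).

{(a, 22, a), (a, 40, a), (c, 22, x), (x, 31, y), (z, 29, n)}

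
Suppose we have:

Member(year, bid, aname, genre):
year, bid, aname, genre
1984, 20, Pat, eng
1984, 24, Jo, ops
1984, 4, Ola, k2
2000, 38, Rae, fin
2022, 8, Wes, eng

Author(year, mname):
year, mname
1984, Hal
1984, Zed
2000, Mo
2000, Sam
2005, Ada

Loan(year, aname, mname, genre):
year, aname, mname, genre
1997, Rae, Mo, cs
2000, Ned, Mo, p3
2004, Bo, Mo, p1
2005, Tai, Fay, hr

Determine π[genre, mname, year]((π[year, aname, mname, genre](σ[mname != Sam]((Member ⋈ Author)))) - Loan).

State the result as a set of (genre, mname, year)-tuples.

{(eng, Hal, 1984), (eng, Zed, 1984), (fin, Mo, 2000), (k2, Hal, 1984), (k2, Zed, 1984), (ops, Hal, 1984), (ops, Zed, 1984)}

Joining Member and Author on year yields {(1984, 20, Pat, eng, Hal), (1984, 20, Pat, eng, Zed), (1984, 24, Jo, ops, Hal), (1984, 24, Jo, ops, Zed), (1984, 4, Ola, k2, Hal), (1984, 4, Ola, k2, Zed), (2000, 38, Rae, fin, Mo), (2000, 38, Rae, fin, Sam)}.
σ[mname != Sam]: keep tuples satisfying mname != Sam → {(1984, 20, Pat, eng, Hal), (1984, 20, Pat, eng, Zed), (1984, 24, Jo, ops, Hal), (1984, 24, Jo, ops, Zed), (1984, 4, Ola, k2, Hal), (1984, 4, Ola, k2, Zed), (2000, 38, Rae, fin, Mo)}
Keep only column(s) year, aname, mname, genre: {(1984, Jo, Hal, ops), (1984, Jo, Zed, ops), (1984, Ola, Hal, k2), (1984, Ola, Zed, k2), (1984, Pat, Hal, eng), (1984, Pat, Zed, eng), (2000, Rae, Mo, fin)}
Set difference of the two operands is {(1984, Jo, Hal, ops), (1984, Jo, Zed, ops), (1984, Ola, Hal, k2), (1984, Ola, Zed, k2), (1984, Pat, Hal, eng), (1984, Pat, Zed, eng), (2000, Rae, Mo, fin)}.
Keep only column(s) genre, mname, year: {(eng, Hal, 1984), (eng, Zed, 1984), (fin, Mo, 2000), (k2, Hal, 1984), (k2, Zed, 1984), (ops, Hal, 1984), (ops, Zed, 1984)}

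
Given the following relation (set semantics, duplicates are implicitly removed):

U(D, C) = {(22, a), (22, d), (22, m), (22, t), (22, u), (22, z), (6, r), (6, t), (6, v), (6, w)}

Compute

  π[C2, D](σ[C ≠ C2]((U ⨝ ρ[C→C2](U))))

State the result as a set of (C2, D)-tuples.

ρ[C→C2]: schema becomes (D, C2); tuples unchanged.
Joining U and ρ[C→C2](U) on D yields {(22, a, a), (22, a, d), (22, a, m), (22, a, t), (22, a, u), (22, a, z), (22, d, a), (22, d, d), (22, d, m), (22, d, t), (22, d, u), (22, d, z), (22, m, a), (22, m, d), (22, m, m), (22, m, t), (22, m, u), (22, m, z), (22, t, a), (22, t, d), (22, t, m), (22, t, t), (22, t, u), (22, t, z), (22, u, a), (22, u, d), (22, u, m), (22, u, t), (22, u, u), (22, u, z), (22, z, a), (22, z, d), (22, z, m), (22, z, t), (22, z, u), (22, z, z), (6, r, r), (6, r, t), (6, r, v), (6, r, w), (6, t, r), (6, t, t), (6, t, v), (6, t, w), (6, v, r), (6, v, t), (6, v, v), (6, v, w), (6, w, r), (6, w, t), (6, w, v), (6, w, w)}.
σ[C ≠ C2]: keep tuples satisfying C ≠ C2 → {(22, a, d), (22, a, m), (22, a, t), (22, a, u), (22, a, z), (22, d, a), (22, d, m), (22, d, t), (22, d, u), (22, d, z), (22, m, a), (22, m, d), (22, m, t), (22, m, u), (22, m, z), (22, t, a), (22, t, d), (22, t, m), (22, t, u), (22, t, z), (22, u, a), (22, u, d), (22, u, m), (22, u, t), (22, u, z), (22, z, a), (22, z, d), (22, z, m), (22, z, t), (22, z, u), (6, r, t), (6, r, v), (6, r, w), (6, t, r), (6, t, v), (6, t, w), (6, v, r), (6, v, t), (6, v, w), (6, w, r), (6, w, t), (6, w, v)}
Keep only column(s) C2, D (32 duplicate(s) eliminated): {(a, 22), (d, 22), (m, 22), (r, 6), (t, 22), (t, 6), (u, 22), (v, 6), (w, 6), (z, 22)}

{(a, 22), (d, 22), (m, 22), (r, 6), (t, 22), (t, 6), (u, 22), (v, 6), (w, 6), (z, 22)}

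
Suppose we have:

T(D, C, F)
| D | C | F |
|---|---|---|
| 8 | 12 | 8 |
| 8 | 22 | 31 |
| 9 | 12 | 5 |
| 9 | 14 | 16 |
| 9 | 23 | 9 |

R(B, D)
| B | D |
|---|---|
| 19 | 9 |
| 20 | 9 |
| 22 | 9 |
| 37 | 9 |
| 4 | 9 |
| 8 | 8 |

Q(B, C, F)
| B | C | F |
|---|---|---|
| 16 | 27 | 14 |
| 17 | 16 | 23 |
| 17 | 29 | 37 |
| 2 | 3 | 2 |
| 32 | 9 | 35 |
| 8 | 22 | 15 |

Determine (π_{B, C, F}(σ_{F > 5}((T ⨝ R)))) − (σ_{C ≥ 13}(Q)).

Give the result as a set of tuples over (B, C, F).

T ⋈ R (natural join on D): {(8, 12, 8, 8), (8, 22, 31, 8), (9, 12, 5, 19), (9, 12, 5, 20), (9, 12, 5, 22), (9, 12, 5, 37), (9, 12, 5, 4), (9, 14, 16, 19), (9, 14, 16, 20), (9, 14, 16, 22), (9, 14, 16, 37), (9, 14, 16, 4), (9, 23, 9, 19), (9, 23, 9, 20), (9, 23, 9, 22), (9, 23, 9, 37), (9, 23, 9, 4)}
σ[F > 5]: keep tuples satisfying F > 5 → {(8, 12, 8, 8), (8, 22, 31, 8), (9, 14, 16, 19), (9, 14, 16, 20), (9, 14, 16, 22), (9, 14, 16, 37), (9, 14, 16, 4), (9, 23, 9, 19), (9, 23, 9, 20), (9, 23, 9, 22), (9, 23, 9, 37), (9, 23, 9, 4)}
Keep only column(s) B, C, F: {(19, 14, 16), (19, 23, 9), (20, 14, 16), (20, 23, 9), (22, 14, 16), (22, 23, 9), (37, 14, 16), (37, 23, 9), (4, 14, 16), (4, 23, 9), (8, 12, 8), (8, 22, 31)}
σ[C ≥ 13]: keep tuples satisfying C ≥ 13 → {(16, 27, 14), (17, 16, 23), (17, 29, 37), (8, 22, 15)}
Taking the difference: {(19, 14, 16), (19, 23, 9), (20, 14, 16), (20, 23, 9), (22, 14, 16), (22, 23, 9), (37, 14, 16), (37, 23, 9), (4, 14, 16), (4, 23, 9), (8, 12, 8), (8, 22, 31)}

{(19, 14, 16), (19, 23, 9), (20, 14, 16), (20, 23, 9), (22, 14, 16), (22, 23, 9), (37, 14, 16), (37, 23, 9), (4, 14, 16), (4, 23, 9), (8, 12, 8), (8, 22, 31)}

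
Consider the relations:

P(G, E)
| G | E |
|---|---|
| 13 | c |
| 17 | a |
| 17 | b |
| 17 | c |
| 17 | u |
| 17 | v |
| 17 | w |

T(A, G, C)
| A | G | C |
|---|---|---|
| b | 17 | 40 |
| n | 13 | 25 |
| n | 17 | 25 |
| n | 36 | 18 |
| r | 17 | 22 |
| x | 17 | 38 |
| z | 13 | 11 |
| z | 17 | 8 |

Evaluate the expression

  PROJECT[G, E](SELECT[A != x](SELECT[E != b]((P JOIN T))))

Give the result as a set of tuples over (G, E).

Natural join on G: {(13, c, n, 25), (13, c, z, 11), (17, a, b, 40), (17, a, n, 25), (17, a, r, 22), (17, a, x, 38), (17, a, z, 8), (17, b, b, 40), (17, b, n, 25), (17, b, r, 22), (17, b, x, 38), (17, b, z, 8), (17, c, b, 40), (17, c, n, 25), (17, c, r, 22), (17, c, x, 38), (17, c, z, 8), (17, u, b, 40), (17, u, n, 25), (17, u, r, 22), (17, u, x, 38), (17, u, z, 8), (17, v, b, 40), (17, v, n, 25), (17, v, r, 22), (17, v, x, 38), (17, v, z, 8), (17, w, b, 40), (17, w, n, 25), (17, w, r, 22), (17, w, x, 38), (17, w, z, 8)}
Apply σ_{E != b}; surviving tuples: {(13, c, n, 25), (13, c, z, 11), (17, a, b, 40), (17, a, n, 25), (17, a, r, 22), (17, a, x, 38), (17, a, z, 8), (17, c, b, 40), (17, c, n, 25), (17, c, r, 22), (17, c, x, 38), (17, c, z, 8), (17, u, b, 40), (17, u, n, 25), (17, u, r, 22), (17, u, x, 38), (17, u, z, 8), (17, v, b, 40), (17, v, n, 25), (17, v, r, 22), (17, v, x, 38), (17, v, z, 8), (17, w, b, 40), (17, w, n, 25), (17, w, r, 22), (17, w, x, 38), (17, w, z, 8)}
Apply σ_{A != x}; surviving tuples: {(13, c, n, 25), (13, c, z, 11), (17, a, b, 40), (17, a, n, 25), (17, a, r, 22), (17, a, z, 8), (17, c, b, 40), (17, c, n, 25), (17, c, r, 22), (17, c, z, 8), (17, u, b, 40), (17, u, n, 25), (17, u, r, 22), (17, u, z, 8), (17, v, b, 40), (17, v, n, 25), (17, v, r, 22), (17, v, z, 8), (17, w, b, 40), (17, w, n, 25), (17, w, r, 22), (17, w, z, 8)}
Keep only column(s) G, E (16 duplicate(s) eliminated): {(13, c), (17, a), (17, c), (17, u), (17, v), (17, w)}

{(13, c), (17, a), (17, c), (17, u), (17, v), (17, w)}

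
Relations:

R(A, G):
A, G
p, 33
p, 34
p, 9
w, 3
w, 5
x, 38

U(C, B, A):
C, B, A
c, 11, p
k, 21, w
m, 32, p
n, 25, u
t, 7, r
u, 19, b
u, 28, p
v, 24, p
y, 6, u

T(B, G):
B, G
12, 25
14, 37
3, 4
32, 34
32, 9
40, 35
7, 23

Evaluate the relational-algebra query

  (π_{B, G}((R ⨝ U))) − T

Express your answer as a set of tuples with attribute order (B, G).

R ⋈ U (natural join on A): {(p, 33, c, 11), (p, 33, m, 32), (p, 33, u, 28), (p, 33, v, 24), (p, 34, c, 11), (p, 34, m, 32), (p, 34, u, 28), (p, 34, v, 24), (p, 9, c, 11), (p, 9, m, 32), (p, 9, u, 28), (p, 9, v, 24), (w, 3, k, 21), (w, 5, k, 21)}
π[B, G]: project onto (B, G) → {(11, 33), (11, 34), (11, 9), (21, 3), (21, 5), (24, 33), (24, 34), (24, 9), (28, 33), (28, 34), (28, 9), (32, 33), (32, 34), (32, 9)}
Set difference of the two operands is {(11, 33), (11, 34), (11, 9), (21, 3), (21, 5), (24, 33), (24, 34), (24, 9), (28, 33), (28, 34), (28, 9), (32, 33)}.

{(11, 33), (11, 34), (11, 9), (21, 3), (21, 5), (24, 33), (24, 34), (24, 9), (28, 33), (28, 34), (28, 9), (32, 33)}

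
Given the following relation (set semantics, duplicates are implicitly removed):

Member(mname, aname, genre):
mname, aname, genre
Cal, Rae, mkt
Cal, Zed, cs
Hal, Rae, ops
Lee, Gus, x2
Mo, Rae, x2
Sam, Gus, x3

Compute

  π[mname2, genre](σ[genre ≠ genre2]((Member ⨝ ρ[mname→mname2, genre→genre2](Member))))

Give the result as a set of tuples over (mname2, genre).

{(Cal, ops), (Cal, x2), (Hal, mkt), (Hal, x2), (Lee, x3), (Mo, mkt), (Mo, ops), (Sam, x2)}

ρ[mname→mname2, genre→genre2]: schema becomes (mname2, aname, genre2); tuples unchanged.
Natural join on aname: {(Cal, Rae, mkt, Cal, mkt), (Cal, Rae, mkt, Hal, ops), (Cal, Rae, mkt, Mo, x2), (Cal, Zed, cs, Cal, cs), (Hal, Rae, ops, Cal, mkt), (Hal, Rae, ops, Hal, ops), (Hal, Rae, ops, Mo, x2), (Lee, Gus, x2, Lee, x2), (Lee, Gus, x2, Sam, x3), (Mo, Rae, x2, Cal, mkt), (Mo, Rae, x2, Hal, ops), (Mo, Rae, x2, Mo, x2), (Sam, Gus, x3, Lee, x2), (Sam, Gus, x3, Sam, x3)}
Apply σ_{genre ≠ genre2}; surviving tuples: {(Cal, Rae, mkt, Hal, ops), (Cal, Rae, mkt, Mo, x2), (Hal, Rae, ops, Cal, mkt), (Hal, Rae, ops, Mo, x2), (Lee, Gus, x2, Sam, x3), (Mo, Rae, x2, Cal, mkt), (Mo, Rae, x2, Hal, ops), (Sam, Gus, x3, Lee, x2)}
Keep only column(s) mname2, genre: {(Cal, ops), (Cal, x2), (Hal, mkt), (Hal, x2), (Lee, x3), (Mo, mkt), (Mo, ops), (Sam, x2)}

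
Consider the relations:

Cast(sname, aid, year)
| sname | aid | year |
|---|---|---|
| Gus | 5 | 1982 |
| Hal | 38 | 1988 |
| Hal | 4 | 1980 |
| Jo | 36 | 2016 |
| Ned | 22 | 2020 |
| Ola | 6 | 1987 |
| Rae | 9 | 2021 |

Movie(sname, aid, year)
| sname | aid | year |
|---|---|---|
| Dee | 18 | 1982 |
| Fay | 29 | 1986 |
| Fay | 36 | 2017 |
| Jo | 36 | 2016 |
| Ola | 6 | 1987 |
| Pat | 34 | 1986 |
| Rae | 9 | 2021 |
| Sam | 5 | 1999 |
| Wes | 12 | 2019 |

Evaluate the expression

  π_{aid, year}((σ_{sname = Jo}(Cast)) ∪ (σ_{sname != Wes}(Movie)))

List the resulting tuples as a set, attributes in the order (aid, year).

Filtering on sname = Jo leaves {(Jo, 36, 2016)}.
Filtering on sname != Wes leaves {(Dee, 18, 1982), (Fay, 29, 1986), (Fay, 36, 2017), (Jo, 36, 2016), (Ola, 6, 1987), (Pat, 34, 1986), (Rae, 9, 2021), (Sam, 5, 1999)}.
Set union of the two operands is {(Dee, 18, 1982), (Fay, 29, 1986), (Fay, 36, 2017), (Jo, 36, 2016), (Ola, 6, 1987), (Pat, 34, 1986), (Rae, 9, 2021), (Sam, 5, 1999)}.
π_{aid, year} gives {(18, 1982), (29, 1986), (34, 1986), (36, 2016), (36, 2017), (5, 1999), (6, 1987), (9, 2021)}.

{(18, 1982), (29, 1986), (34, 1986), (36, 2016), (36, 2017), (5, 1999), (6, 1987), (9, 2021)}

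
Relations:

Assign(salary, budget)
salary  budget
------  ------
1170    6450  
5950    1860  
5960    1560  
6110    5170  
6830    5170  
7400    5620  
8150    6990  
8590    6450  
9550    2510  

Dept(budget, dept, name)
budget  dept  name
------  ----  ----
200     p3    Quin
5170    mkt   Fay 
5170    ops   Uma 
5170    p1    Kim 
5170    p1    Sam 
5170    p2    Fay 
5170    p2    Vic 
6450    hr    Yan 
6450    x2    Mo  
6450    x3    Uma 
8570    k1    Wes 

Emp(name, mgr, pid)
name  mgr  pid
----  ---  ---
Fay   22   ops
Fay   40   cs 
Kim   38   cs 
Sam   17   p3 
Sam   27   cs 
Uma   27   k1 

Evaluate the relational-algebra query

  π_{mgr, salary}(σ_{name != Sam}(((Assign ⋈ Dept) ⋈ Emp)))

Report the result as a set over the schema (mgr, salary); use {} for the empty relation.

{(22, 6110), (22, 6830), (27, 1170), (27, 6110), (27, 6830), (27, 8590), (38, 6110), (38, 6830), (40, 6110), (40, 6830)}

Joining Assign and Dept on budget yields {(1170, 6450, hr, Yan), (1170, 6450, x2, Mo), (1170, 6450, x3, Uma), (6110, 5170, mkt, Fay), (6110, 5170, ops, Uma), (6110, 5170, p1, Kim), (6110, 5170, p1, Sam), (6110, 5170, p2, Fay), (6110, 5170, p2, Vic), (6830, 5170, mkt, Fay), (6830, 5170, ops, Uma), (6830, 5170, p1, Kim), (6830, 5170, p1, Sam), (6830, 5170, p2, Fay), (6830, 5170, p2, Vic), (8590, 6450, hr, Yan), (8590, 6450, x2, Mo), (8590, 6450, x3, Uma)}.
Joining (Assign ⋈ Dept) and Emp on name yields {(1170, 6450, x3, Uma, 27, k1), (6110, 5170, mkt, Fay, 22, ops), (6110, 5170, mkt, Fay, 40, cs), (6110, 5170, ops, Uma, 27, k1), (6110, 5170, p1, Kim, 38, cs), (6110, 5170, p1, Sam, 17, p3), (6110, 5170, p1, Sam, 27, cs), (6110, 5170, p2, Fay, 22, ops), (6110, 5170, p2, Fay, 40, cs), (6830, 5170, mkt, Fay, 22, ops), (6830, 5170, mkt, Fay, 40, cs), (6830, 5170, ops, Uma, 27, k1), (6830, 5170, p1, Kim, 38, cs), (6830, 5170, p1, Sam, 17, p3), (6830, 5170, p1, Sam, 27, cs), (6830, 5170, p2, Fay, 22, ops), (6830, 5170, p2, Fay, 40, cs), (8590, 6450, x3, Uma, 27, k1)}.
Apply σ_{name != Sam}; surviving tuples: {(1170, 6450, x3, Uma, 27, k1), (6110, 5170, mkt, Fay, 22, ops), (6110, 5170, mkt, Fay, 40, cs), (6110, 5170, ops, Uma, 27, k1), (6110, 5170, p1, Kim, 38, cs), (6110, 5170, p2, Fay, 22, ops), (6110, 5170, p2, Fay, 40, cs), (6830, 5170, mkt, Fay, 22, ops), (6830, 5170, mkt, Fay, 40, cs), (6830, 5170, ops, Uma, 27, k1), (6830, 5170, p1, Kim, 38, cs), (6830, 5170, p2, Fay, 22, ops), (6830, 5170, p2, Fay, 40, cs), (8590, 6450, x3, Uma, 27, k1)}
π[mgr, salary]: project onto (mgr, salary) (4 duplicate(s) eliminated) → {(22, 6110), (22, 6830), (27, 1170), (27, 6110), (27, 6830), (27, 8590), (38, 6110), (38, 6830), (40, 6110), (40, 6830)}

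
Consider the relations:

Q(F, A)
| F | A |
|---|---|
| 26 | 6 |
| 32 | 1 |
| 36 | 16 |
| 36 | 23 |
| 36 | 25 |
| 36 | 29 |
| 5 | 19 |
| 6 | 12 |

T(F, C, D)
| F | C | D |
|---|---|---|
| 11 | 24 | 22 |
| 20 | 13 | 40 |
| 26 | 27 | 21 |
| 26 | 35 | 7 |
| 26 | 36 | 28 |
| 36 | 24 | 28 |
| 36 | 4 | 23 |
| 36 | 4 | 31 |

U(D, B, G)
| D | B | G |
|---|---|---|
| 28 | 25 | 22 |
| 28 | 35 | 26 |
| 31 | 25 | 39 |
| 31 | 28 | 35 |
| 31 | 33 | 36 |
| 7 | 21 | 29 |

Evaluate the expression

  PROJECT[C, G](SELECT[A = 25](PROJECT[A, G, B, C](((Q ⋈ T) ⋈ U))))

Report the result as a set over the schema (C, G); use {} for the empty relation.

{(24, 22), (24, 26), (4, 35), (4, 36), (4, 39)}

Natural join on F: {(26, 6, 27, 21), (26, 6, 35, 7), (26, 6, 36, 28), (36, 16, 24, 28), (36, 16, 4, 23), (36, 16, 4, 31), (36, 23, 24, 28), (36, 23, 4, 23), (36, 23, 4, 31), (36, 25, 24, 28), (36, 25, 4, 23), (36, 25, 4, 31), (36, 29, 24, 28), (36, 29, 4, 23), (36, 29, 4, 31)}
Natural join on D: {(26, 6, 35, 7, 21, 29), (26, 6, 36, 28, 25, 22), (26, 6, 36, 28, 35, 26), (36, 16, 24, 28, 25, 22), (36, 16, 24, 28, 35, 26), (36, 16, 4, 31, 25, 39), (36, 16, 4, 31, 28, 35), (36, 16, 4, 31, 33, 36), (36, 23, 24, 28, 25, 22), (36, 23, 24, 28, 35, 26), (36, 23, 4, 31, 25, 39), (36, 23, 4, 31, 28, 35), (36, 23, 4, 31, 33, 36), (36, 25, 24, 28, 25, 22), (36, 25, 24, 28, 35, 26), (36, 25, 4, 31, 25, 39), (36, 25, 4, 31, 28, 35), (36, 25, 4, 31, 33, 36), (36, 29, 24, 28, 25, 22), (36, 29, 24, 28, 35, 26), (36, 29, 4, 31, 25, 39), (36, 29, 4, 31, 28, 35), (36, 29, 4, 31, 33, 36)}
Keep only column(s) A, G, B, C: {(16, 22, 25, 24), (16, 26, 35, 24), (16, 35, 28, 4), (16, 36, 33, 4), (16, 39, 25, 4), (23, 22, 25, 24), (23, 26, 35, 24), (23, 35, 28, 4), (23, 36, 33, 4), (23, 39, 25, 4), (25, 22, 25, 24), (25, 26, 35, 24), (25, 35, 28, 4), (25, 36, 33, 4), (25, 39, 25, 4), (29, 22, 25, 24), (29, 26, 35, 24), (29, 35, 28, 4), (29, 36, 33, 4), (29, 39, 25, 4), (6, 22, 25, 36), (6, 26, 35, 36), (6, 29, 21, 35)}
Apply σ_{A = 25}; surviving tuples: {(25, 22, 25, 24), (25, 26, 35, 24), (25, 35, 28, 4), (25, 36, 33, 4), (25, 39, 25, 4)}
Keep only column(s) C, G: {(24, 22), (24, 26), (4, 35), (4, 36), (4, 39)}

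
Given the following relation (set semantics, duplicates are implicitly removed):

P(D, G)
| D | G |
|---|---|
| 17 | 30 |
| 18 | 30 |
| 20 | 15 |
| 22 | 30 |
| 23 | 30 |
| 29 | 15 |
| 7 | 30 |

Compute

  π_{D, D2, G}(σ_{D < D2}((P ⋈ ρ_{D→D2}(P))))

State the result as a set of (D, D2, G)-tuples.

ρ[D→D2]: schema becomes (D2, G); tuples unchanged.
Natural join on G: {(17, 30, 17), (17, 30, 18), (17, 30, 22), (17, 30, 23), (17, 30, 7), (18, 30, 17), (18, 30, 18), (18, 30, 22), (18, 30, 23), (18, 30, 7), (20, 15, 20), (20, 15, 29), (22, 30, 17), (22, 30, 18), (22, 30, 22), (22, 30, 23), (22, 30, 7), (23, 30, 17), (23, 30, 18), (23, 30, 22), (23, 30, 23), (23, 30, 7), (29, 15, 20), (29, 15, 29), (7, 30, 17), (7, 30, 18), (7, 30, 22), (7, 30, 23), (7, 30, 7)}
Filtering on D < D2 leaves {(17, 30, 18), (17, 30, 22), (17, 30, 23), (18, 30, 22), (18, 30, 23), (20, 15, 29), (22, 30, 23), (7, 30, 17), (7, 30, 18), (7, 30, 22), (7, 30, 23)}.
π[D, D2, G]: project onto (D, D2, G) → {(17, 18, 30), (17, 22, 30), (17, 23, 30), (18, 22, 30), (18, 23, 30), (20, 29, 15), (22, 23, 30), (7, 17, 30), (7, 18, 30), (7, 22, 30), (7, 23, 30)}

{(17, 18, 30), (17, 22, 30), (17, 23, 30), (18, 22, 30), (18, 23, 30), (20, 29, 15), (22, 23, 30), (7, 17, 30), (7, 18, 30), (7, 22, 30), (7, 23, 30)}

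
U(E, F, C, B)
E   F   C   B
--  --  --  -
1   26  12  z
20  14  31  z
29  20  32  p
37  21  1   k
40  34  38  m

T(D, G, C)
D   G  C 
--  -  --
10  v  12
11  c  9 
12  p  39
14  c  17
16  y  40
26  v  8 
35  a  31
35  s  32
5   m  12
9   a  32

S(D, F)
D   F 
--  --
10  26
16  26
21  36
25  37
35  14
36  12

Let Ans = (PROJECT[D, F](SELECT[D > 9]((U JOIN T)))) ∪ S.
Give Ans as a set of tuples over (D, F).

{(10, 26), (16, 26), (21, 36), (25, 37), (35, 14), (35, 20), (36, 12)}

Natural join on C: {(1, 26, 12, z, 10, v), (1, 26, 12, z, 5, m), (20, 14, 31, z, 35, a), (29, 20, 32, p, 35, s), (29, 20, 32, p, 9, a)}
σ[D > 9]: keep tuples satisfying D > 9 → {(1, 26, 12, z, 10, v), (20, 14, 31, z, 35, a), (29, 20, 32, p, 35, s)}
Keep only column(s) D, F: {(10, 26), (35, 14), (35, 20)}
Taking the union: {(10, 26), (16, 26), (21, 36), (25, 37), (35, 14), (35, 20), (36, 12)}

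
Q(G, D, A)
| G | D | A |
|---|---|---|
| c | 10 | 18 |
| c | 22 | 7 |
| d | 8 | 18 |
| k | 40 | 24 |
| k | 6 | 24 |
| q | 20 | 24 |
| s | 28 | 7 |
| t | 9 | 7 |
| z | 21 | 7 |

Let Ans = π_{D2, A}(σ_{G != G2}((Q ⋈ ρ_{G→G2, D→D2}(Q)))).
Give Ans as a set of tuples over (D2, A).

{(10, 18), (20, 24), (21, 7), (22, 7), (28, 7), (40, 24), (6, 24), (8, 18), (9, 7)}

ρ[G→G2, D→D2]: schema becomes (G2, D2, A); tuples unchanged.
Q ⋈ ρ_{G→G2, D→D2}(Q) (natural join on A): {(c, 10, 18, c, 10), (c, 10, 18, d, 8), (c, 22, 7, c, 22), (c, 22, 7, s, 28), (c, 22, 7, t, 9), (c, 22, 7, z, 21), (d, 8, 18, c, 10), (d, 8, 18, d, 8), (k, 40, 24, k, 40), (k, 40, 24, k, 6), (k, 40, 24, q, 20), (k, 6, 24, k, 40), (k, 6, 24, k, 6), (k, 6, 24, q, 20), (q, 20, 24, k, 40), (q, 20, 24, k, 6), (q, 20, 24, q, 20), (s, 28, 7, c, 22), (s, 28, 7, s, 28), (s, 28, 7, t, 9), (s, 28, 7, z, 21), (t, 9, 7, c, 22), (t, 9, 7, s, 28), (t, 9, 7, t, 9), (t, 9, 7, z, 21), (z, 21, 7, c, 22), (z, 21, 7, s, 28), (z, 21, 7, t, 9), (z, 21, 7, z, 21)}
Apply σ_{G != G2}; surviving tuples: {(c, 10, 18, d, 8), (c, 22, 7, s, 28), (c, 22, 7, t, 9), (c, 22, 7, z, 21), (d, 8, 18, c, 10), (k, 40, 24, q, 20), (k, 6, 24, q, 20), (q, 20, 24, k, 40), (q, 20, 24, k, 6), (s, 28, 7, c, 22), (s, 28, 7, t, 9), (s, 28, 7, z, 21), (t, 9, 7, c, 22), (t, 9, 7, s, 28), (t, 9, 7, z, 21), (z, 21, 7, c, 22), (z, 21, 7, s, 28), (z, 21, 7, t, 9)}
Keep only column(s) D2, A (9 duplicate(s) eliminated): {(10, 18), (20, 24), (21, 7), (22, 7), (28, 7), (40, 24), (6, 24), (8, 18), (9, 7)}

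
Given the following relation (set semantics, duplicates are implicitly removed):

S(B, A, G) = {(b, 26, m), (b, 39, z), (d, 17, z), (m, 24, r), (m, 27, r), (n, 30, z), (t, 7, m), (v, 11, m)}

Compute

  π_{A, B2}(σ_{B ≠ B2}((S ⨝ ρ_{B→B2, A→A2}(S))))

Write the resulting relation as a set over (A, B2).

{(11, b), (11, t), (17, b), (17, n), (26, t), (26, v), (30, b), (30, d), (39, d), (39, n), (7, b), (7, v)}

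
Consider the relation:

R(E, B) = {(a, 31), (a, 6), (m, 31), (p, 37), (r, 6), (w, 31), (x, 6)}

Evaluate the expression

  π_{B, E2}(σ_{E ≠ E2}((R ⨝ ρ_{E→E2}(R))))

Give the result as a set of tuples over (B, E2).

{(31, a), (31, m), (31, w), (6, a), (6, r), (6, x)}

ρ[E→E2]: schema becomes (E2, B); tuples unchanged.
Natural join on B: {(a, 31, a), (a, 31, m), (a, 31, w), (a, 6, a), (a, 6, r), (a, 6, x), (m, 31, a), (m, 31, m), (m, 31, w), (p, 37, p), (r, 6, a), (r, 6, r), (r, 6, x), (w, 31, a), (w, 31, m), (w, 31, w), (x, 6, a), (x, 6, r), (x, 6, x)}
σ[E ≠ E2]: keep tuples satisfying E ≠ E2 → {(a, 31, m), (a, 31, w), (a, 6, r), (a, 6, x), (m, 31, a), (m, 31, w), (r, 6, a), (r, 6, x), (w, 31, a), (w, 31, m), (x, 6, a), (x, 6, r)}
π_{B, E2} gives {(31, a), (31, m), (31, w), (6, a), (6, r), (6, x)} (6 duplicate(s) eliminated).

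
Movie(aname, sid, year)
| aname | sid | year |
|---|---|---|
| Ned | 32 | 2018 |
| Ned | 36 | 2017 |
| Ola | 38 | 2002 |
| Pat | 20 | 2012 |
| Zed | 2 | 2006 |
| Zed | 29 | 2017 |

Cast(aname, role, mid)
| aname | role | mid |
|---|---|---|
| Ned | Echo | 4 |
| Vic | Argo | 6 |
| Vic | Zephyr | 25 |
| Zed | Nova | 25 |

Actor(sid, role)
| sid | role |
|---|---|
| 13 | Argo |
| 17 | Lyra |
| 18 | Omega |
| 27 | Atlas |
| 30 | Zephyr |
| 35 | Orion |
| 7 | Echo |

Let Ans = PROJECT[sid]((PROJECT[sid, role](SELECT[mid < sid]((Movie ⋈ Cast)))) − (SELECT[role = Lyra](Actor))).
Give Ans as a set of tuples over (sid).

{29, 32, 36}

Joining Movie and Cast on aname yields {(Ned, 32, 2018, Echo, 4), (Ned, 36, 2017, Echo, 4), (Zed, 2, 2006, Nova, 25), (Zed, 29, 2017, Nova, 25)}.
Apply σ_{mid < sid}; surviving tuples: {(Ned, 32, 2018, Echo, 4), (Ned, 36, 2017, Echo, 4), (Zed, 29, 2017, Nova, 25)}
π[sid, role]: project onto (sid, role) → {(29, Nova), (32, Echo), (36, Echo)}
Apply σ_{role = Lyra}; surviving tuples: {(17, Lyra)}
Set difference of the two operands is {(29, Nova), (32, Echo), (36, Echo)}.
π[sid]: project onto (sid) → {29, 32, 36}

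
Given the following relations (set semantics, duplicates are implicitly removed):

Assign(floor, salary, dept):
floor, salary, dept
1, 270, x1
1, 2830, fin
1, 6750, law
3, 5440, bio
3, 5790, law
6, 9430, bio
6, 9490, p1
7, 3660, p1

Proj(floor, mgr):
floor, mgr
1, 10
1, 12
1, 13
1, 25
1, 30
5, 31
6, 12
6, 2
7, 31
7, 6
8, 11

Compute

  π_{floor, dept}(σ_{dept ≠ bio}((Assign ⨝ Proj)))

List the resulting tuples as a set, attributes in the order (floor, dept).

Joining Assign and Proj on floor yields {(1, 270, x1, 10), (1, 270, x1, 12), (1, 270, x1, 13), (1, 270, x1, 25), (1, 270, x1, 30), (1, 2830, fin, 10), (1, 2830, fin, 12), (1, 2830, fin, 13), (1, 2830, fin, 25), (1, 2830, fin, 30), (1, 6750, law, 10), (1, 6750, law, 12), (1, 6750, law, 13), (1, 6750, law, 25), (1, 6750, law, 30), (6, 9430, bio, 12), (6, 9430, bio, 2), (6, 9490, p1, 12), (6, 9490, p1, 2), (7, 3660, p1, 31), (7, 3660, p1, 6)}.
Apply σ_{dept ≠ bio}; surviving tuples: {(1, 270, x1, 10), (1, 270, x1, 12), (1, 270, x1, 13), (1, 270, x1, 25), (1, 270, x1, 30), (1, 2830, fin, 10), (1, 2830, fin, 12), (1, 2830, fin, 13), (1, 2830, fin, 25), (1, 2830, fin, 30), (1, 6750, law, 10), (1, 6750, law, 12), (1, 6750, law, 13), (1, 6750, law, 25), (1, 6750, law, 30), (6, 9490, p1, 12), (6, 9490, p1, 2), (7, 3660, p1, 31), (7, 3660, p1, 6)}
π_{floor, dept} gives {(1, fin), (1, law), (1, x1), (6, p1), (7, p1)} (14 duplicate(s) eliminated).

{(1, fin), (1, law), (1, x1), (6, p1), (7, p1)}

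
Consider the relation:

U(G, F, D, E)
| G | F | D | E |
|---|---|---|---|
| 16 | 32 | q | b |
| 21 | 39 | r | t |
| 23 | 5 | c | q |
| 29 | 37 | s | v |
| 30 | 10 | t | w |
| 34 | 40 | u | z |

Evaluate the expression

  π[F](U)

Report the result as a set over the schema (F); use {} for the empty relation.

{10, 32, 37, 39, 40, 5}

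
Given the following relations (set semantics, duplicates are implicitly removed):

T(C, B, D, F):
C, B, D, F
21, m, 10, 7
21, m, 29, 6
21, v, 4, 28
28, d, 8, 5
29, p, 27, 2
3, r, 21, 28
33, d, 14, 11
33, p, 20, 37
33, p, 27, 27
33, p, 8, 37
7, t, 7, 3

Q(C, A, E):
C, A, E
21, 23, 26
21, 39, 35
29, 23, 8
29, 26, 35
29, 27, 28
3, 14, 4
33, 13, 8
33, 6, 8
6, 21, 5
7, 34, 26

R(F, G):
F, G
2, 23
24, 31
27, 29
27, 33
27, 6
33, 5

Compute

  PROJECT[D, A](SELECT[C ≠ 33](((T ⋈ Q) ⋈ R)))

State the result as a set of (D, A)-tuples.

{(27, 23), (27, 26), (27, 27)}

T ⋈ Q (natural join on C): {(21, m, 10, 7, 23, 26), (21, m, 10, 7, 39, 35), (21, m, 29, 6, 23, 26), (21, m, 29, 6, 39, 35), (21, v, 4, 28, 23, 26), (21, v, 4, 28, 39, 35), (29, p, 27, 2, 23, 8), (29, p, 27, 2, 26, 35), (29, p, 27, 2, 27, 28), (3, r, 21, 28, 14, 4), (33, d, 14, 11, 13, 8), (33, d, 14, 11, 6, 8), (33, p, 20, 37, 13, 8), (33, p, 20, 37, 6, 8), (33, p, 27, 27, 13, 8), (33, p, 27, 27, 6, 8), (33, p, 8, 37, 13, 8), (33, p, 8, 37, 6, 8), (7, t, 7, 3, 34, 26)}
(T ⋈ Q) ⋈ R (natural join on F): {(29, p, 27, 2, 23, 8, 23), (29, p, 27, 2, 26, 35, 23), (29, p, 27, 2, 27, 28, 23), (33, p, 27, 27, 13, 8, 29), (33, p, 27, 27, 13, 8, 33), (33, p, 27, 27, 13, 8, 6), (33, p, 27, 27, 6, 8, 29), (33, p, 27, 27, 6, 8, 33), (33, p, 27, 27, 6, 8, 6)}
Selection C ≠ 33: {(29, p, 27, 2, 23, 8, 23), (29, p, 27, 2, 26, 35, 23), (29, p, 27, 2, 27, 28, 23)}
Projecting to D, A: {(27, 23), (27, 26), (27, 27)}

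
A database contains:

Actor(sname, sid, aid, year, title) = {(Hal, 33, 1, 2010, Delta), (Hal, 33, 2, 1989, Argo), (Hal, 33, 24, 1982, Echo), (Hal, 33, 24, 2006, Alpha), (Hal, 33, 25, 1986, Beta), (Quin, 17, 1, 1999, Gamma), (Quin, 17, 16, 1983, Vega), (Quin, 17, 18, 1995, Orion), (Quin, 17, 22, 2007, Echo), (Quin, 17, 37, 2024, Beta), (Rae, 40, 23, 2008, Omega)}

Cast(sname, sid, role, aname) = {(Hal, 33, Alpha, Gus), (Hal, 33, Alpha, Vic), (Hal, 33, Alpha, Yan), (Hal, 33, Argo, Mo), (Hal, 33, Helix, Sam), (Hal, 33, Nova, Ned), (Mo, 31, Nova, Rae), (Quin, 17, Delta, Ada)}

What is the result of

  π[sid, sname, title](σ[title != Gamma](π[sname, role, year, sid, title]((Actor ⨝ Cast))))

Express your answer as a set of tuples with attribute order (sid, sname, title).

{(17, Quin, Beta), (17, Quin, Echo), (17, Quin, Orion), (17, Quin, Vega), (33, Hal, Alpha), (33, Hal, Argo), (33, Hal, Beta), (33, Hal, Delta), (33, Hal, Echo)}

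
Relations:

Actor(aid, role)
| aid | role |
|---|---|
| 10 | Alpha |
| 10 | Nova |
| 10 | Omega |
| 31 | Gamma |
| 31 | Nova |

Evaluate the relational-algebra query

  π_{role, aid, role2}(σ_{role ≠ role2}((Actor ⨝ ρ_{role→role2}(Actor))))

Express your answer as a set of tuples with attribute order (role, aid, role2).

ρ[role→role2]: schema becomes (aid, role2); tuples unchanged.
Natural join on aid: {(10, Alpha, Alpha), (10, Alpha, Nova), (10, Alpha, Omega), (10, Nova, Alpha), (10, Nova, Nova), (10, Nova, Omega), (10, Omega, Alpha), (10, Omega, Nova), (10, Omega, Omega), (31, Gamma, Gamma), (31, Gamma, Nova), (31, Nova, Gamma), (31, Nova, Nova)}
Filtering on role ≠ role2 leaves {(10, Alpha, Nova), (10, Alpha, Omega), (10, Nova, Alpha), (10, Nova, Omega), (10, Omega, Alpha), (10, Omega, Nova), (31, Gamma, Nova), (31, Nova, Gamma)}.
π_{role, aid, role2} gives {(Alpha, 10, Nova), (Alpha, 10, Omega), (Gamma, 31, Nova), (Nova, 10, Alpha), (Nova, 10, Omega), (Nova, 31, Gamma), (Omega, 10, Alpha), (Omega, 10, Nova)}.

{(Alpha, 10, Nova), (Alpha, 10, Omega), (Gamma, 31, Nova), (Nova, 10, Alpha), (Nova, 10, Omega), (Nova, 31, Gamma), (Omega, 10, Alpha), (Omega, 10, Nova)}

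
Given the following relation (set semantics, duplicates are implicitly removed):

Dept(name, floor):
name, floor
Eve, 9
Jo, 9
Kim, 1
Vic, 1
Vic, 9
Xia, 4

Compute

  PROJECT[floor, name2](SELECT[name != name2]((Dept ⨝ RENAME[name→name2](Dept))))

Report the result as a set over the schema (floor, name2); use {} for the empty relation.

{(1, Kim), (1, Vic), (9, Eve), (9, Jo), (9, Vic)}

ρ[name→name2]: schema becomes (name2, floor); tuples unchanged.
Dept ⋈ RENAME[name→name2](Dept) (natural join on floor): {(Eve, 9, Eve), (Eve, 9, Jo), (Eve, 9, Vic), (Jo, 9, Eve), (Jo, 9, Jo), (Jo, 9, Vic), (Kim, 1, Kim), (Kim, 1, Vic), (Vic, 1, Kim), (Vic, 1, Vic), (Vic, 9, Eve), (Vic, 9, Jo), (Vic, 9, Vic), (Xia, 4, Xia)}
Filtering on name != name2 leaves {(Eve, 9, Jo), (Eve, 9, Vic), (Jo, 9, Eve), (Jo, 9, Vic), (Kim, 1, Vic), (Vic, 1, Kim), (Vic, 9, Eve), (Vic, 9, Jo)}.
π_{floor, name2} gives {(1, Kim), (1, Vic), (9, Eve), (9, Jo), (9, Vic)} (3 duplicate(s) eliminated).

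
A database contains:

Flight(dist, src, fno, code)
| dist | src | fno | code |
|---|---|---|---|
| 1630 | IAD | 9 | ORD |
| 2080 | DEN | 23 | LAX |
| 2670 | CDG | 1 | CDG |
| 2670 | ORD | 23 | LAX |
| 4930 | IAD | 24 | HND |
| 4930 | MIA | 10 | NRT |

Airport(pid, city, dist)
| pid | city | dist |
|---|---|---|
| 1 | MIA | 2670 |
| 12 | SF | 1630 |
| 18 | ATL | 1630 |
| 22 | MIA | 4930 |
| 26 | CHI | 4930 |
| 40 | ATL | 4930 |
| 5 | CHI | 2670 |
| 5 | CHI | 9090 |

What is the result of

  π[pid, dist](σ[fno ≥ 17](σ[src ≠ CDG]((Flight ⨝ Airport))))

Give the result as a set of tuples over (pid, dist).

Joining Flight and Airport on dist yields {(1630, IAD, 9, ORD, 12, SF), (1630, IAD, 9, ORD, 18, ATL), (2670, CDG, 1, CDG, 1, MIA), (2670, CDG, 1, CDG, 5, CHI), (2670, ORD, 23, LAX, 1, MIA), (2670, ORD, 23, LAX, 5, CHI), (4930, IAD, 24, HND, 22, MIA), (4930, IAD, 24, HND, 26, CHI), (4930, IAD, 24, HND, 40, ATL), (4930, MIA, 10, NRT, 22, MIA), (4930, MIA, 10, NRT, 26, CHI), (4930, MIA, 10, NRT, 40, ATL)}.
Apply σ_{src ≠ CDG}; surviving tuples: {(1630, IAD, 9, ORD, 12, SF), (1630, IAD, 9, ORD, 18, ATL), (2670, ORD, 23, LAX, 1, MIA), (2670, ORD, 23, LAX, 5, CHI), (4930, IAD, 24, HND, 22, MIA), (4930, IAD, 24, HND, 26, CHI), (4930, IAD, 24, HND, 40, ATL), (4930, MIA, 10, NRT, 22, MIA), (4930, MIA, 10, NRT, 26, CHI), (4930, MIA, 10, NRT, 40, ATL)}
Apply σ_{fno ≥ 17}; surviving tuples: {(2670, ORD, 23, LAX, 1, MIA), (2670, ORD, 23, LAX, 5, CHI), (4930, IAD, 24, HND, 22, MIA), (4930, IAD, 24, HND, 26, CHI), (4930, IAD, 24, HND, 40, ATL)}
π[pid, dist]: project onto (pid, dist) → {(1, 2670), (22, 4930), (26, 4930), (40, 4930), (5, 2670)}

{(1, 2670), (22, 4930), (26, 4930), (40, 4930), (5, 2670)}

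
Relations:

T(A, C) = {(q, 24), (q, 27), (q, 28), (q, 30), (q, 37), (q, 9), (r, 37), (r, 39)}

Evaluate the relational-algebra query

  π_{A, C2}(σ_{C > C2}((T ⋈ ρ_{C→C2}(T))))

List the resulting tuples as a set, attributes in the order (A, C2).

{(q, 24), (q, 27), (q, 28), (q, 30), (q, 9), (r, 37)}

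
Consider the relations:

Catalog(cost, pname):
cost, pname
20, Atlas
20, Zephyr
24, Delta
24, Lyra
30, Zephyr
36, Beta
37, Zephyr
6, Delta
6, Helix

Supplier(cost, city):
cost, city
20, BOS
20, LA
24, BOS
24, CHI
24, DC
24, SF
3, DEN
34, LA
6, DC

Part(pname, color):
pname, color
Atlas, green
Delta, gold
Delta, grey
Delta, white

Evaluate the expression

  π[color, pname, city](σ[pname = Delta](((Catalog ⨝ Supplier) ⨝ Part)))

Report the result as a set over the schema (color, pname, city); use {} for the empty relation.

Natural join on cost: {(20, Atlas, BOS), (20, Atlas, LA), (20, Zephyr, BOS), (20, Zephyr, LA), (24, Delta, BOS), (24, Delta, CHI), (24, Delta, DC), (24, Delta, SF), (24, Lyra, BOS), (24, Lyra, CHI), (24, Lyra, DC), (24, Lyra, SF), (6, Delta, DC), (6, Helix, DC)}
Natural join on pname: {(20, Atlas, BOS, green), (20, Atlas, LA, green), (24, Delta, BOS, gold), (24, Delta, BOS, grey), (24, Delta, BOS, white), (24, Delta, CHI, gold), (24, Delta, CHI, grey), (24, Delta, CHI, white), (24, Delta, DC, gold), (24, Delta, DC, grey), (24, Delta, DC, white), (24, Delta, SF, gold), (24, Delta, SF, grey), (24, Delta, SF, white), (6, Delta, DC, gold), (6, Delta, DC, grey), (6, Delta, DC, white)}
Selection pname = Delta: {(24, Delta, BOS, gold), (24, Delta, BOS, grey), (24, Delta, BOS, white), (24, Delta, CHI, gold), (24, Delta, CHI, grey), (24, Delta, CHI, white), (24, Delta, DC, gold), (24, Delta, DC, grey), (24, Delta, DC, white), (24, Delta, SF, gold), (24, Delta, SF, grey), (24, Delta, SF, white), (6, Delta, DC, gold), (6, Delta, DC, grey), (6, Delta, DC, white)}
π_{color, pname, city} gives {(gold, Delta, BOS), (gold, Delta, CHI), (gold, Delta, DC), (gold, Delta, SF), (grey, Delta, BOS), (grey, Delta, CHI), (grey, Delta, DC), (grey, Delta, SF), (white, Delta, BOS), (white, Delta, CHI), (white, Delta, DC), (white, Delta, SF)} (3 duplicate(s) eliminated).

{(gold, Delta, BOS), (gold, Delta, CHI), (gold, Delta, DC), (gold, Delta, SF), (grey, Delta, BOS), (grey, Delta, CHI), (grey, Delta, DC), (grey, Delta, SF), (white, Delta, BOS), (white, Delta, CHI), (white, Delta, DC), (white, Delta, SF)}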